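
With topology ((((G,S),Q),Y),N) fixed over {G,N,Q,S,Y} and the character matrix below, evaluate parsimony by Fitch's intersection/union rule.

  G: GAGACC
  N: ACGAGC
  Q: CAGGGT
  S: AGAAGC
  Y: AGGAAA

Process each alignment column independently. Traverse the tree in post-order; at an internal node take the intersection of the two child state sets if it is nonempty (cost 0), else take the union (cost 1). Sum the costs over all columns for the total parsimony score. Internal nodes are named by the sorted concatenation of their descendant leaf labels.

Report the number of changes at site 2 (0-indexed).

1

site 0, node GS: G={G} ∪ S={A} → {A,G} (+1)
site 0, node GQS: GS={A,G} ∪ Q={C} → {A,C,G} (+1)
site 0, node GQSY: GQS={A,C,G} ∩ Y={A} → {A} (+0)
site 0, node GNQSY: GQSY={A} ∩ N={A} → {A} (+0)
site 1, node GS: G={A} ∪ S={G} → {A,G} (+1)
site 1, node GQS: GS={A,G} ∩ Q={A} → {A} (+0)
site 1, node GQSY: GQS={A} ∪ Y={G} → {A,G} (+1)
site 1, node GNQSY: GQSY={A,G} ∪ N={C} → {A,C,G} (+1)
site 2, node GS: G={G} ∪ S={A} → {A,G} (+1)
site 2, node GQS: GS={A,G} ∩ Q={G} → {G} (+0)
site 2, node GQSY: GQS={G} ∩ Y={G} → {G} (+0)
site 2, node GNQSY: GQSY={G} ∩ N={G} → {G} (+0)
site 3, node GS: G={A} ∩ S={A} → {A} (+0)
site 3, node GQS: GS={A} ∪ Q={G} → {A,G} (+1)
site 3, node GQSY: GQS={A,G} ∩ Y={A} → {A} (+0)
site 3, node GNQSY: GQSY={A} ∩ N={A} → {A} (+0)
site 4, node GS: G={C} ∪ S={G} → {C,G} (+1)
site 4, node GQS: GS={C,G} ∩ Q={G} → {G} (+0)
site 4, node GQSY: GQS={G} ∪ Y={A} → {A,G} (+1)
site 4, node GNQSY: GQSY={A,G} ∩ N={G} → {G} (+0)
site 5, node GS: G={C} ∩ S={C} → {C} (+0)
site 5, node GQS: GS={C} ∪ Q={T} → {C,T} (+1)
site 5, node GQSY: GQS={C,T} ∪ Y={A} → {A,C,T} (+1)
site 5, node GNQSY: GQSY={A,C,T} ∩ N={C} → {C} (+0)
per-site changes: [2, 3, 1, 1, 2, 2]; total = 11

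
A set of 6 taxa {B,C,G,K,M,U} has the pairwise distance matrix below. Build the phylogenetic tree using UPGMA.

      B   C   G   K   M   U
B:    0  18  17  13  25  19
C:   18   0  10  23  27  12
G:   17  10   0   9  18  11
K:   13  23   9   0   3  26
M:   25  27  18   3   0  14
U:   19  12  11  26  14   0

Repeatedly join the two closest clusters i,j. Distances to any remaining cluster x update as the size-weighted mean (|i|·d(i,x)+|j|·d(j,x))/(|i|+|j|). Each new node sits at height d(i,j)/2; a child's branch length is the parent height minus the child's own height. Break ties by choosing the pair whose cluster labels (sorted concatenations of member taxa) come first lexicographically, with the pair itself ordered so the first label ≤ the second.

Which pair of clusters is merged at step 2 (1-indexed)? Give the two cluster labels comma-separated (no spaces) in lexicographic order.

C,G

1. join K+M (d=3) ⇒ KM; edges |K|=3/2, |M|=3/2
  updated: d(B,KM)=19, d(C,KM)=25, d(G,KM)=27/2, d(KM,U)=20
2. join C+G (d=10) ⇒ CG; edges |C|=5, |G|=5
  updated: d(B,CG)=35/2, d(CG,KM)=77/4, d(CG,U)=23/2
3. join CG+U (d=23/2) ⇒ CGU; edges |CG|=3/4, |U|=23/4
  updated: d(B,CGU)=18, d(CGU,KM)=39/2
4. join B+CGU (d=18) ⇒ BCGU; edges |B|=9, |CGU|=13/4
  updated: d(BCGU,KM)=155/8
5. join BCGU+KM (d=155/8) ⇒ BCGKMU; edges |BCGU|=11/16, |KM|=131/16
final tree: ((B:9,((C:5,G:5):3/4,U:23/4):13/4):11/16,(K:3/2,M:3/2):131/16)
total length: 325/8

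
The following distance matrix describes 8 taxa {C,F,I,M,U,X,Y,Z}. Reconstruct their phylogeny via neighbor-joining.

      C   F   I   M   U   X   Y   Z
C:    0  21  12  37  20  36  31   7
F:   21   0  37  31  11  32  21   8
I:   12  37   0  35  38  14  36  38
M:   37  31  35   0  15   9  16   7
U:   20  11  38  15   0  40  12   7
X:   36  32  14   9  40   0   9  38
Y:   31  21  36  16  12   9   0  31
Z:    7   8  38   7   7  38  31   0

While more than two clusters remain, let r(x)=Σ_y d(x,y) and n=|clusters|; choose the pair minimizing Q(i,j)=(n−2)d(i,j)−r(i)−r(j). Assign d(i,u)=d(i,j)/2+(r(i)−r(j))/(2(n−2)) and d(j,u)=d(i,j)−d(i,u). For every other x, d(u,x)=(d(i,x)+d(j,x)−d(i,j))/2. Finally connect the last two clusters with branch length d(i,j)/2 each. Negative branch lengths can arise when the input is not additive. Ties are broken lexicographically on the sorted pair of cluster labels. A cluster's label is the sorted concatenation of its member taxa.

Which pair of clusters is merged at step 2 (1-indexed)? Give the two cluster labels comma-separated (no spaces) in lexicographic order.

C,Z

1. join I+X (d=14, Q=-304) ⇒ IX; edges |I|=29/3, |X|=13/3
  updated: d(C,IX)=17, d(F,IX)=55/2, d(IX,M)=15, d(IX,U)=32, d(IX,Y)=31/2, d(IX,Z)=31
2. join C+Z (d=7, Q=-189) ⇒ CZ; edges |C|=77/10, |Z|=-7/10
  updated: d(CZ,F)=11, d(CZ,IX)=41/2, d(CZ,M)=37/2, d(CZ,U)=10, d(CZ,Y)=55/2
3. join IX+M (d=15, Q=-146) ⇒ IMX; edges |IX|=75/8, |M|=45/8
  updated: d(CZ,IMX)=12, d(F,IMX)=87/4, d(IMX,U)=16, d(IMX,Y)=33/4
4. join IMX+Y (d=33/4, Q=-102) ⇒ IMXY; edges |IMX|=7/3, |Y|=71/12
  updated: d(CZ,IMXY)=125/8, d(F,IMXY)=69/4, d(IMXY,U)=79/8
5. join CZ+F (d=11, Q=-431/8) ⇒ CFZ; edges |CZ|=155/32, |F|=197/32
  updated: d(CFZ,IMXY)=175/16, d(CFZ,U)=5
6. join CFZ+IMXY (d=175/16, Q=-413/16) ⇒ CFIMXYZ; edges |CFZ|=97/32, |IMXY|=253/32
  updated: d(CFIMXYZ,U)=63/32
7. join CFIMXYZ+U (d=63/32) ⇒ CFIMUXYZ; edges |CFIMXYZ|=63/64, |U|=63/64
final tree: ((((C:77/10,Z:-7/10):155/32,F:197/32):97/32,(((I:29/3,X:13/3):75/8,M:45/8):7/3,Y:71/12):253/32):63/64,U:63/64)
total length: 2181/32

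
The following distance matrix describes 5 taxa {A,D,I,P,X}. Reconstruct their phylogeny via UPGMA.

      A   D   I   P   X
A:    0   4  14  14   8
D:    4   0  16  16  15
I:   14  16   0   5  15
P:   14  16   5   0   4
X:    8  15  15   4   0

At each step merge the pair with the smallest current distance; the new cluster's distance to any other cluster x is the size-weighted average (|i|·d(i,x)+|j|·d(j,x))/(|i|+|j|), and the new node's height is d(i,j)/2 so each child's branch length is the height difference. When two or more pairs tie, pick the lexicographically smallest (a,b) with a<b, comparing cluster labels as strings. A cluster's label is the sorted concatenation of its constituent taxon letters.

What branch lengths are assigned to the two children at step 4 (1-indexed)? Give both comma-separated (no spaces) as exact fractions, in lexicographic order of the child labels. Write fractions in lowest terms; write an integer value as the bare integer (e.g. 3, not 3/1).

1. join A+D (d=4) ⇒ AD; edges |A|=2, |D|=2
  updated: d(AD,I)=15, d(AD,P)=15, d(AD,X)=23/2
2. join P+X (d=4) ⇒ PX; edges |P|=2, |X|=2
  updated: d(AD,PX)=53/4, d(I,PX)=10
3. join I+PX (d=10) ⇒ IPX; edges |I|=5, |PX|=3
  updated: d(AD,IPX)=83/6
4. join AD+IPX (d=83/6) ⇒ ADIPX; edges |AD|=59/12, |IPX|=23/12
final tree: ((A:2,D:2):59/12,(I:5,(P:2,X:2):3):23/12)
total length: 137/6

59/12,23/12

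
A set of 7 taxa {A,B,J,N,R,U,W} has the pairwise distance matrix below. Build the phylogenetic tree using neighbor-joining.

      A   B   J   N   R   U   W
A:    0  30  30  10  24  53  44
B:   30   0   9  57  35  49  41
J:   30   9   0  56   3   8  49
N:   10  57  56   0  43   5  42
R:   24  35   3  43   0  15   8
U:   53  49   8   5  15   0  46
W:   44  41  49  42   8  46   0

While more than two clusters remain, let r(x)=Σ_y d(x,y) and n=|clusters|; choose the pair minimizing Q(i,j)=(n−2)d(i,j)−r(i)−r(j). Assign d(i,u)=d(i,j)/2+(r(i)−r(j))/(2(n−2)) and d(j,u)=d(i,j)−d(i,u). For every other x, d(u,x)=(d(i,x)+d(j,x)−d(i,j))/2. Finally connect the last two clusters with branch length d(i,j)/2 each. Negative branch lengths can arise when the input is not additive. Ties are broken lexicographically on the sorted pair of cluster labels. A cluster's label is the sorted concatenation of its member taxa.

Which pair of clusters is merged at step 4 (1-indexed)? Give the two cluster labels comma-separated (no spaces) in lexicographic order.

1. join N+U (d=5, Q=-364) ⇒ NU; edges |N|=31/5, |U|=-6/5
  updated: d(A,NU)=29, d(B,NU)=101/2, d(J,NU)=59/2, d(NU,R)=53/2, d(NU,W)=83/2
2. join B+J (d=9, Q=-250) ⇒ BJ; edges |B|=81/8, |J|=-9/8
  updated: d(A,BJ)=51/2, d(BJ,NU)=71/2, d(BJ,R)=29/2, d(BJ,W)=81/2
3. join R+W (d=8, Q=-183) ⇒ RW; edges |R|=-37/6, |W|=85/6
  updated: d(A,RW)=30, d(BJ,RW)=47/2, d(NU,RW)=30
4. join A+NU (d=29, Q=-121) ⇒ ANU; edges |A|=12, |NU|=17
  updated: d(ANU,BJ)=16, d(ANU,RW)=31/2
5. join ANU+BJ (d=16, Q=-55) ⇒ ABJNU; edges |ANU|=4, |BJ|=12
  updated: d(ABJNU,RW)=23/2
6. join ABJNU+RW (d=23/2) ⇒ ABJNRUW; edges |ABJNU|=23/4, |RW|=23/4
final tree: (((A:12,(N:31/5,U:-6/5):17):4,(B:81/8,J:-9/8):12):23/4,(R:-37/6,W:85/6):23/4)
total length: 157/2

A,NU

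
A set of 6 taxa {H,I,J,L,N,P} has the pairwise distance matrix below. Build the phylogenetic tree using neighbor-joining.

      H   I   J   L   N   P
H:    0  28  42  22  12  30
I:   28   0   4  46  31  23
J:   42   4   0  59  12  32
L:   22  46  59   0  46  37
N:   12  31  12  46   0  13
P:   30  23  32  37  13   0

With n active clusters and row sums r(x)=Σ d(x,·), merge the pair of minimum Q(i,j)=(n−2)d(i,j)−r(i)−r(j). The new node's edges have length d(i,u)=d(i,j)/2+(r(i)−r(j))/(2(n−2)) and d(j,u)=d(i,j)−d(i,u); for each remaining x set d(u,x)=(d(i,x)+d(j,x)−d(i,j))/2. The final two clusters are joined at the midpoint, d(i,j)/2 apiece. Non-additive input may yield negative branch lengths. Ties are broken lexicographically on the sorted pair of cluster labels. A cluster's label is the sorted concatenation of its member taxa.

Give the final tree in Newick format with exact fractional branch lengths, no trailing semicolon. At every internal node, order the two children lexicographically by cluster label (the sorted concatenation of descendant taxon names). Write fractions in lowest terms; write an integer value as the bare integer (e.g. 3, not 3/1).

((((H:5/4,L:83/4):221/16,P:139/16):13/16,(I:-1/8,J:33/8):257/16):55/32,N:55/32)

step 1: merge (I,J) at d=4, Q=-265; branch lengths I→-1/8, J→33/8; new cluster IJ
  updated: d(H,IJ)=33, d(IJ,L)=101/2, d(IJ,N)=39/2, d(IJ,P)=51/2
step 2: merge (H,L) at d=22, Q=-373/2; branch lengths H→5/4, L→83/4; new cluster HL
  updated: d(HL,IJ)=123/4, d(HL,N)=18, d(HL,P)=45/2
step 3: merge (HL,P) at d=45/2, Q=-349/4; branch lengths HL→221/16, P→139/16; new cluster HLP
  updated: d(HLP,IJ)=135/8, d(HLP,N)=17/4
step 4: merge (HLP,IJ) at d=135/8, Q=-325/8; branch lengths HLP→13/16, IJ→257/16; new cluster HIJLP
  updated: d(HIJLP,N)=55/16
step 5: merge (HIJLP,N) at d=55/16; branch lengths HIJLP→55/32, N→55/32; new cluster HIJLNP
final tree: ((((H:5/4,L:83/4):221/16,P:139/16):13/16,(I:-1/8,J:33/8):257/16):55/32,N:55/32)
total length: 1101/16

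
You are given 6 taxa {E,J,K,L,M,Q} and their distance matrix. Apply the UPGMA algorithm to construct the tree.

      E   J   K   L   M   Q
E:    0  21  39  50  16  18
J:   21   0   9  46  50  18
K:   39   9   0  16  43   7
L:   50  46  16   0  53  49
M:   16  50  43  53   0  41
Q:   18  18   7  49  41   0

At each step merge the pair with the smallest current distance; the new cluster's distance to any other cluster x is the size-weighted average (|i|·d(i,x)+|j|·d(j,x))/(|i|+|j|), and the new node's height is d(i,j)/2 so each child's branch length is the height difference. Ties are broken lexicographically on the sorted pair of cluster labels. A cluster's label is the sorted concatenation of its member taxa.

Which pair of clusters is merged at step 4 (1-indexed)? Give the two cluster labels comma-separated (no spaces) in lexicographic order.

step 1: merge (K,Q) at d=7; branch lengths K→7/2, Q→7/2; new cluster KQ
  updated: d(E,KQ)=57/2, d(J,KQ)=27/2, d(KQ,L)=65/2, d(KQ,M)=42
step 2: merge (J,KQ) at d=27/2; branch lengths J→27/4, KQ→13/4; new cluster JKQ
  updated: d(E,JKQ)=26, d(JKQ,L)=37, d(JKQ,M)=134/3
step 3: merge (E,M) at d=16; branch lengths E→8, M→8; new cluster EM
  updated: d(EM,JKQ)=106/3, d(EM,L)=103/2
step 4: merge (EM,JKQ) at d=106/3; branch lengths EM→29/3, JKQ→131/12; new cluster EJKMQ
  updated: d(EJKMQ,L)=214/5
step 5: merge (EJKMQ,L) at d=214/5; branch lengths EJKMQ→56/15, L→107/5; new cluster EJKLMQ
final tree: (((E:8,M:8):29/3,(J:27/4,(K:7/2,Q:7/2):13/4):131/12):56/15,L:107/5)
total length: 4723/60

EM,JKQ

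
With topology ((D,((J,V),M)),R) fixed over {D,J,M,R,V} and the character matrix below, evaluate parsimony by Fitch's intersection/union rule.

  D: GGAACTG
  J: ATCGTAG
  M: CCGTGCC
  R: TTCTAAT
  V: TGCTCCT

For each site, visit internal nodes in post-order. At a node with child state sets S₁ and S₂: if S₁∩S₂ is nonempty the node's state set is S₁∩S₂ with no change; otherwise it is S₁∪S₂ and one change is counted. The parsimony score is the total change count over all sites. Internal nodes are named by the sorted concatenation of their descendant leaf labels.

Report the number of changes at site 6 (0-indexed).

JV@0: {A} ∪ {T} = {A,T} (union, +1)
JMV@0: {A,T} ∪ {C} = {A,C,T} (union, +1)
DJMV@0: {G} ∪ {A,C,T} = {A,C,G,T} (union, +1)
DJMRV@0: {A,C,G,T} ∩ {T} = {T} (intersection, +0)
JV@1: {T} ∪ {G} = {G,T} (union, +1)
JMV@1: {G,T} ∪ {C} = {C,G,T} (union, +1)
DJMV@1: {G} ∩ {C,G,T} = {G} (intersection, +0)
DJMRV@1: {G} ∪ {T} = {G,T} (union, +1)
JV@2: {C} ∩ {C} = {C} (intersection, +0)
JMV@2: {C} ∪ {G} = {C,G} (union, +1)
DJMV@2: {A} ∪ {C,G} = {A,C,G} (union, +1)
DJMRV@2: {A,C,G} ∩ {C} = {C} (intersection, +0)
JV@3: {G} ∪ {T} = {G,T} (union, +1)
JMV@3: {G,T} ∩ {T} = {T} (intersection, +0)
DJMV@3: {A} ∪ {T} = {A,T} (union, +1)
DJMRV@3: {A,T} ∩ {T} = {T} (intersection, +0)
JV@4: {T} ∪ {C} = {C,T} (union, +1)
JMV@4: {C,T} ∪ {G} = {C,G,T} (union, +1)
DJMV@4: {C} ∩ {C,G,T} = {C} (intersection, +0)
DJMRV@4: {C} ∪ {A} = {A,C} (union, +1)
JV@5: {A} ∪ {C} = {A,C} (union, +1)
JMV@5: {A,C} ∩ {C} = {C} (intersection, +0)
DJMV@5: {T} ∪ {C} = {C,T} (union, +1)
DJMRV@5: {C,T} ∪ {A} = {A,C,T} (union, +1)
JV@6: {G} ∪ {T} = {G,T} (union, +1)
JMV@6: {G,T} ∪ {C} = {C,G,T} (union, +1)
DJMV@6: {G} ∩ {C,G,T} = {G} (intersection, +0)
DJMRV@6: {G} ∪ {T} = {G,T} (union, +1)
per-site changes: [3, 3, 2, 2, 3, 3, 3]; total = 19

3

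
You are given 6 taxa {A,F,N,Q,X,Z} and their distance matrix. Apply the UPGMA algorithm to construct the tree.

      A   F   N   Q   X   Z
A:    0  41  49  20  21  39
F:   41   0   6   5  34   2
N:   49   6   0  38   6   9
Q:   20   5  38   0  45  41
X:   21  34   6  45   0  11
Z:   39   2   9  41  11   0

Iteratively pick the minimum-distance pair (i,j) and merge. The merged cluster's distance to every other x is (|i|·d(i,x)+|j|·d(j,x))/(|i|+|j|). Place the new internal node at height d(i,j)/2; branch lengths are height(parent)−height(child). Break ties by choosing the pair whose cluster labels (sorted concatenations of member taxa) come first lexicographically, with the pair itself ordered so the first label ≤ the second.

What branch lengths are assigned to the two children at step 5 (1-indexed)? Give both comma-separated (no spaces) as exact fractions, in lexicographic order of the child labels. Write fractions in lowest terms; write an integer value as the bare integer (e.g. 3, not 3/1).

119/16,159/16

1. join F+Z (d=2) ⇒ FZ; edges |F|=1, |Z|=1
  updated: d(A,FZ)=40, d(FZ,N)=15/2, d(FZ,Q)=23, d(FZ,X)=45/2
2. join N+X (d=6) ⇒ NX; edges |N|=3, |X|=3
  updated: d(A,NX)=35, d(FZ,NX)=15, d(NX,Q)=83/2
3. join FZ+NX (d=15) ⇒ FNXZ; edges |FZ|=13/2, |NX|=9/2
  updated: d(A,FNXZ)=75/2, d(FNXZ,Q)=129/4
4. join A+Q (d=20) ⇒ AQ; edges |A|=10, |Q|=10
  updated: d(AQ,FNXZ)=279/8
5. join AQ+FNXZ (d=279/8) ⇒ AFNQXZ; edges |AQ|=119/16, |FNXZ|=159/16
final tree: ((A:10,Q:10):119/16,((F:1,Z:1):13/2,(N:3,X:3):9/2):159/16)
total length: 451/8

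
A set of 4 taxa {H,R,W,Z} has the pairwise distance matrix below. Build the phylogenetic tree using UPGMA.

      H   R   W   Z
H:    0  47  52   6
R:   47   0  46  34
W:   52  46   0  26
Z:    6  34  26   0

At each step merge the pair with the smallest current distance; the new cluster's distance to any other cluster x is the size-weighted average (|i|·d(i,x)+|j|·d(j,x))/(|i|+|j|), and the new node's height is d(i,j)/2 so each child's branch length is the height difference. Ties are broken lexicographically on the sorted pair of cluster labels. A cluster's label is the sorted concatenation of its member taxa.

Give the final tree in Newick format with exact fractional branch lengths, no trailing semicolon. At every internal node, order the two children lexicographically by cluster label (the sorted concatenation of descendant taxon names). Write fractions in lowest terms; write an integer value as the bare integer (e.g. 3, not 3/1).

(((H:3,Z:3):33/2,W:39/2):5/3,R:127/6)

iteration 1: select H,Z (d=6); attach at lengths (3, 3); label the merged cluster HZ
  updated: d(HZ,R)=81/2, d(HZ,W)=39
iteration 2: select HZ,W (d=39); attach at lengths (33/2, 39/2); label the merged cluster HWZ
  updated: d(HWZ,R)=127/3
iteration 3: select HWZ,R (d=127/3); attach at lengths (5/3, 127/6); label the merged cluster HRWZ
final tree: (((H:3,Z:3):33/2,W:39/2):5/3,R:127/6)
total length: 389/6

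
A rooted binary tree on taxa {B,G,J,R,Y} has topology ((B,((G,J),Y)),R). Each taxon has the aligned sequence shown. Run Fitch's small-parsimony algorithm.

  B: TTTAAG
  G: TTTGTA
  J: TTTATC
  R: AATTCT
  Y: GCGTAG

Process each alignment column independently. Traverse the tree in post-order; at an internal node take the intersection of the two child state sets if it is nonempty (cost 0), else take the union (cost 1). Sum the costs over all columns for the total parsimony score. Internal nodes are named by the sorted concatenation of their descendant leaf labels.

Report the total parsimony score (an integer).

13

site 0, node GJ: G={T} ∩ J={T} → {T} (+0)
site 0, node GJY: GJ={T} ∪ Y={G} → {G,T} (+1)
site 0, node BGJY: B={T} ∩ GJY={G,T} → {T} (+0)
site 0, node BGJRY: BGJY={T} ∪ R={A} → {A,T} (+1)
site 1, node GJ: G={T} ∩ J={T} → {T} (+0)
site 1, node GJY: GJ={T} ∪ Y={C} → {C,T} (+1)
site 1, node BGJY: B={T} ∩ GJY={C,T} → {T} (+0)
site 1, node BGJRY: BGJY={T} ∪ R={A} → {A,T} (+1)
site 2, node GJ: G={T} ∩ J={T} → {T} (+0)
site 2, node GJY: GJ={T} ∪ Y={G} → {G,T} (+1)
site 2, node BGJY: B={T} ∩ GJY={G,T} → {T} (+0)
site 2, node BGJRY: BGJY={T} ∩ R={T} → {T} (+0)
site 3, node GJ: G={G} ∪ J={A} → {A,G} (+1)
site 3, node GJY: GJ={A,G} ∪ Y={T} → {A,G,T} (+1)
site 3, node BGJY: B={A} ∩ GJY={A,G,T} → {A} (+0)
site 3, node BGJRY: BGJY={A} ∪ R={T} → {A,T} (+1)
site 4, node GJ: G={T} ∩ J={T} → {T} (+0)
site 4, node GJY: GJ={T} ∪ Y={A} → {A,T} (+1)
site 4, node BGJY: B={A} ∩ GJY={A,T} → {A} (+0)
site 4, node BGJRY: BGJY={A} ∪ R={C} → {A,C} (+1)
site 5, node GJ: G={A} ∪ J={C} → {A,C} (+1)
site 5, node GJY: GJ={A,C} ∪ Y={G} → {A,C,G} (+1)
site 5, node BGJY: B={G} ∩ GJY={A,C,G} → {G} (+0)
site 5, node BGJRY: BGJY={G} ∪ R={T} → {G,T} (+1)
per-site changes: [2, 2, 1, 3, 2, 3]; total = 13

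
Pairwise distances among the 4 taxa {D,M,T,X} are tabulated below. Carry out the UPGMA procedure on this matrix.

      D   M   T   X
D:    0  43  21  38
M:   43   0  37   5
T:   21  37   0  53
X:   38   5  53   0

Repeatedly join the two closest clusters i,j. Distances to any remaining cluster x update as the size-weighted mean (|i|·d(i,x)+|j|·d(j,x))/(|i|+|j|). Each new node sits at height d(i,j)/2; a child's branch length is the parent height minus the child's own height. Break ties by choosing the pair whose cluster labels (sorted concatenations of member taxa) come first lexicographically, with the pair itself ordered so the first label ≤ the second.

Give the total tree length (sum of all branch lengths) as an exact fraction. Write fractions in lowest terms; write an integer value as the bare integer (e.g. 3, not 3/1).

step 1: merge (M,X) at d=5; branch lengths M→5/2, X→5/2; new cluster MX
  updated: d(D,MX)=81/2, d(MX,T)=45
step 2: merge (D,T) at d=21; branch lengths D→21/2, T→21/2; new cluster DT
  updated: d(DT,MX)=171/4
step 3: merge (DT,MX) at d=171/4; branch lengths DT→87/8, MX→151/8; new cluster DMTX
final tree: ((D:21/2,T:21/2):87/8,(M:5/2,X:5/2):151/8)
total length: 223/4

223/4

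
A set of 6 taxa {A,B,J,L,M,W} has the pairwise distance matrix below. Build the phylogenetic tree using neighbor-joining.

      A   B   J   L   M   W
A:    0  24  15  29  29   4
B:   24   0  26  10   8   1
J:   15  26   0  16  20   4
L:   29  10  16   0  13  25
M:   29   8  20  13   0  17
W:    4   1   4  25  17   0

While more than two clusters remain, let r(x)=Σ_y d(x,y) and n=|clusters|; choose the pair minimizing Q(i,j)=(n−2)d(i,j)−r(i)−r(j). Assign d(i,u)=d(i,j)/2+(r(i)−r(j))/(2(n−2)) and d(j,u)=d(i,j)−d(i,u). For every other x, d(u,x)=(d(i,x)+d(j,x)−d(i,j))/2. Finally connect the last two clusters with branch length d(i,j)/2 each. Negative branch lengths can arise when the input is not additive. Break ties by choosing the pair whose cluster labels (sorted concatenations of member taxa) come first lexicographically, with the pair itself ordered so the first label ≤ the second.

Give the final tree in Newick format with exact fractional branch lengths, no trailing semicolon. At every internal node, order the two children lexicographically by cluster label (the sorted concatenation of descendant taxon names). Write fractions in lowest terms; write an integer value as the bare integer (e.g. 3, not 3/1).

step 1: merge (A,W) at d=4, Q=-136; branch lengths A→33/4, W→-17/4; new cluster AW
  updated: d(AW,B)=21/2, d(AW,J)=15/2, d(AW,L)=25, d(AW,M)=21
step 2: merge (AW,J) at d=15/2, Q=-111; branch lengths AW→17/6, J→14/3; new cluster AJW
  updated: d(AJW,B)=29/2, d(AJW,L)=67/4, d(AJW,M)=67/4
step 3: merge (AJW,L) at d=67/4, Q=-217/4; branch lengths AJW→167/16, L→101/16; new cluster AJLW
  updated: d(AJLW,B)=31/8, d(AJLW,M)=13/2
step 4: merge (AJLW,B) at d=31/8, Q=-147/8; branch lengths AJLW→19/16, B→43/16; new cluster ABJLW
  updated: d(ABJLW,M)=85/16
step 5: merge (ABJLW,M) at d=85/16; branch lengths ABJLW→85/32, M→85/32; new cluster ABJLMW
final tree: (((((A:33/4,W:-17/4):17/6,J:14/3):167/16,L:101/16):19/16,B:43/16):85/32,M:85/32)
total length: 599/16

(((((A:33/4,W:-17/4):17/6,J:14/3):167/16,L:101/16):19/16,B:43/16):85/32,M:85/32)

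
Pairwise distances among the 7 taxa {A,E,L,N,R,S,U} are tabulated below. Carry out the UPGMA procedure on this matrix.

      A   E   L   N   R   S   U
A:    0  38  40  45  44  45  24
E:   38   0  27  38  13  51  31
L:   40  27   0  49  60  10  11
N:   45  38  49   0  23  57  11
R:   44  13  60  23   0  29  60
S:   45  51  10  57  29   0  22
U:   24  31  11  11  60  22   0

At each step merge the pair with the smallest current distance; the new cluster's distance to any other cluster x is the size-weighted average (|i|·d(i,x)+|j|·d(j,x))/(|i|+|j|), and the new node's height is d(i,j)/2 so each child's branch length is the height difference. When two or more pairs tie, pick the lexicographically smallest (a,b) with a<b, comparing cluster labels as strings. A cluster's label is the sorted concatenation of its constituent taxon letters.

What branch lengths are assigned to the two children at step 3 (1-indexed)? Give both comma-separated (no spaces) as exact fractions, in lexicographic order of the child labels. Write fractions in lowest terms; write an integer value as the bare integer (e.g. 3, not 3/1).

1. join L+S (d=10) ⇒ LS; edges |L|=5, |S|=5
  updated: d(A,LS)=85/2, d(E,LS)=39, d(LS,N)=53, d(LS,R)=89/2, d(LS,U)=33/2
2. join N+U (d=11) ⇒ NU; edges |N|=11/2, |U|=11/2
  updated: d(A,NU)=69/2, d(E,NU)=69/2, d(LS,NU)=139/4, d(NU,R)=83/2
3. join E+R (d=13) ⇒ ER; edges |E|=13/2, |R|=13/2
  updated: d(A,ER)=41, d(ER,LS)=167/4, d(ER,NU)=38
4. join A+NU (d=69/2) ⇒ ANU; edges |A|=69/4, |NU|=47/4
  updated: d(ANU,ER)=39, d(ANU,LS)=112/3
5. join ANU+LS (d=112/3) ⇒ ALNSU; edges |ANU|=17/12, |LS|=41/3
  updated: d(ALNSU,ER)=401/10
6. join ALNSU+ER (d=401/10) ⇒ AELNRSU; edges |ALNSU|=83/60, |ER|=271/20
final tree: (((A:69/4,(N:11/2,U:11/2):47/4):17/12,(L:5,S:5):41/3):83/60,(E:13/2,R:13/2):271/20)
total length: 5581/60

13/2,13/2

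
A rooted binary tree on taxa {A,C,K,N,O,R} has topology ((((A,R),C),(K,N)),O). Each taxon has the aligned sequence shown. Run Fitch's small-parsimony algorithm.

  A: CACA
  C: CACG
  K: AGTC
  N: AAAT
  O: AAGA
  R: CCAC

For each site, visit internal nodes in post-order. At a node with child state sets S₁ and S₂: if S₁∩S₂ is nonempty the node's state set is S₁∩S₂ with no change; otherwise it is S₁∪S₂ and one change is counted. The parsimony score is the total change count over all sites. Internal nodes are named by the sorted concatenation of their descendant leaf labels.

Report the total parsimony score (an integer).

11

[col 0] AR: children A:{C}, R:{C} ∩→ {C}; cost 0
[col 0] ACR: children AR:{C}, C:{C} ∩→ {C}; cost 0
[col 0] KN: children K:{A}, N:{A} ∩→ {A}; cost 0
[col 0] ACKNR: children ACR:{C}, KN:{A} ∪→ {A,C}; cost 1
[col 0] ACKNOR: children ACKNR:{A,C}, O:{A} ∩→ {A}; cost 0
[col 1] AR: children A:{A}, R:{C} ∪→ {A,C}; cost 1
[col 1] ACR: children AR:{A,C}, C:{A} ∩→ {A}; cost 0
[col 1] KN: children K:{G}, N:{A} ∪→ {A,G}; cost 1
[col 1] ACKNR: children ACR:{A}, KN:{A,G} ∩→ {A}; cost 0
[col 1] ACKNOR: children ACKNR:{A}, O:{A} ∩→ {A}; cost 0
[col 2] AR: children A:{C}, R:{A} ∪→ {A,C}; cost 1
[col 2] ACR: children AR:{A,C}, C:{C} ∩→ {C}; cost 0
[col 2] KN: children K:{T}, N:{A} ∪→ {A,T}; cost 1
[col 2] ACKNR: children ACR:{C}, KN:{A,T} ∪→ {A,C,T}; cost 1
[col 2] ACKNOR: children ACKNR:{A,C,T}, O:{G} ∪→ {A,C,G,T}; cost 1
[col 3] AR: children A:{A}, R:{C} ∪→ {A,C}; cost 1
[col 3] ACR: children AR:{A,C}, C:{G} ∪→ {A,C,G}; cost 1
[col 3] KN: children K:{C}, N:{T} ∪→ {C,T}; cost 1
[col 3] ACKNR: children ACR:{A,C,G}, KN:{C,T} ∩→ {C}; cost 0
[col 3] ACKNOR: children ACKNR:{C}, O:{A} ∪→ {A,C}; cost 1
per-site changes: [1, 2, 4, 4]; total = 11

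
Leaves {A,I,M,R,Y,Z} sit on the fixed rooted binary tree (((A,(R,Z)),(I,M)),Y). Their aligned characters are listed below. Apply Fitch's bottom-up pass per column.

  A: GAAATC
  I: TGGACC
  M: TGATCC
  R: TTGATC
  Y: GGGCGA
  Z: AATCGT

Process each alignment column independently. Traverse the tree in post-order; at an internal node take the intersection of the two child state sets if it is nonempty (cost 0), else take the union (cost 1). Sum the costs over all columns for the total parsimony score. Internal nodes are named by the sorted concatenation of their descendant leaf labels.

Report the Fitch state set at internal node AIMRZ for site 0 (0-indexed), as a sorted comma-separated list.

T

RZ@0: {T} ∪ {A} = {A,T} (union, +1)
ARZ@0: {G} ∪ {A,T} = {A,G,T} (union, +1)
IM@0: {T} ∩ {T} = {T} (intersection, +0)
AIMRZ@0: {A,G,T} ∩ {T} = {T} (intersection, +0)
AIMRYZ@0: {T} ∪ {G} = {G,T} (union, +1)
RZ@1: {T} ∪ {A} = {A,T} (union, +1)
ARZ@1: {A} ∩ {A,T} = {A} (intersection, +0)
IM@1: {G} ∩ {G} = {G} (intersection, +0)
AIMRZ@1: {A} ∪ {G} = {A,G} (union, +1)
AIMRYZ@1: {A,G} ∩ {G} = {G} (intersection, +0)
RZ@2: {G} ∪ {T} = {G,T} (union, +1)
ARZ@2: {A} ∪ {G,T} = {A,G,T} (union, +1)
IM@2: {G} ∪ {A} = {A,G} (union, +1)
AIMRZ@2: {A,G,T} ∩ {A,G} = {A,G} (intersection, +0)
AIMRYZ@2: {A,G} ∩ {G} = {G} (intersection, +0)
RZ@3: {A} ∪ {C} = {A,C} (union, +1)
ARZ@3: {A} ∩ {A,C} = {A} (intersection, +0)
IM@3: {A} ∪ {T} = {A,T} (union, +1)
AIMRZ@3: {A} ∩ {A,T} = {A} (intersection, +0)
AIMRYZ@3: {A} ∪ {C} = {A,C} (union, +1)
RZ@4: {T} ∪ {G} = {G,T} (union, +1)
ARZ@4: {T} ∩ {G,T} = {T} (intersection, +0)
IM@4: {C} ∩ {C} = {C} (intersection, +0)
AIMRZ@4: {T} ∪ {C} = {C,T} (union, +1)
AIMRYZ@4: {C,T} ∪ {G} = {C,G,T} (union, +1)
RZ@5: {C} ∪ {T} = {C,T} (union, +1)
ARZ@5: {C} ∩ {C,T} = {C} (intersection, +0)
IM@5: {C} ∩ {C} = {C} (intersection, +0)
AIMRZ@5: {C} ∩ {C} = {C} (intersection, +0)
AIMRYZ@5: {C} ∪ {A} = {A,C} (union, +1)
per-site changes: [3, 2, 3, 3, 3, 2]; total = 16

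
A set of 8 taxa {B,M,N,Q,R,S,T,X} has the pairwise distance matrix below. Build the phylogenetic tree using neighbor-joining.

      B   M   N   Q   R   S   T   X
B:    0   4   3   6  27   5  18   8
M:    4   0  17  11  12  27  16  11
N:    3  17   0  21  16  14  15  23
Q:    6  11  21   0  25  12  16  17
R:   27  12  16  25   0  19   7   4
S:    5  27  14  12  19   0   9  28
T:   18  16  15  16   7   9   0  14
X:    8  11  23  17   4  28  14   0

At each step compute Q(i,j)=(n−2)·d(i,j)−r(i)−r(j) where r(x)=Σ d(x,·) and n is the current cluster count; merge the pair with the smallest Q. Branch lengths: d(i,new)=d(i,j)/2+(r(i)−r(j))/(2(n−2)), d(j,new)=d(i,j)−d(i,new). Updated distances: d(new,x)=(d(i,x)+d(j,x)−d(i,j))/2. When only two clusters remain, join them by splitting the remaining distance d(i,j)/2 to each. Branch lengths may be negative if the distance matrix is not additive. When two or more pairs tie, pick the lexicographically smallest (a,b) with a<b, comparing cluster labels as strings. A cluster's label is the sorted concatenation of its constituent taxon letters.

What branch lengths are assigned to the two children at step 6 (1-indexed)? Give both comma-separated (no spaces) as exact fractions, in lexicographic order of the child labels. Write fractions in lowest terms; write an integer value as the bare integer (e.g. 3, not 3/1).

1. join R+X (d=4, Q=-191) ⇒ RX; edges |R|=29/12, |X|=19/12
  updated: d(B,RX)=31/2, d(M,RX)=19/2, d(N,RX)=35/2, d(Q,RX)=19, d(RX,S)=43/2, d(RX,T)=17/2
2. join RX+T (d=17/2, Q=-263/2) ⇒ RTX; edges |RX|=103/20, |T|=67/20
  updated: d(B,RTX)=25/2, d(M,RTX)=17/2, d(N,RTX)=12, d(Q,RTX)=53/4, d(RTX,S)=11
3. join M+RTX (d=17/2, Q=-363/4) ⇒ MRTX; edges |M|=177/32, |RTX|=95/32
  updated: d(B,MRTX)=4, d(MRTX,N)=41/4, d(MRTX,Q)=63/8, d(MRTX,S)=59/4
4. join MRTX+Q (d=63/8, Q=-481/8) ⇒ MQRTX; edges |MRTX|=109/48, |Q|=269/48
  updated: d(B,MQRTX)=17/16, d(MQRTX,N)=187/16, d(MQRTX,S)=151/16
5. join B+N (d=3, Q=-127/4) ⇒ BN; edges |B|=-109/32, |N|=205/32
  updated: d(BN,MQRTX)=39/8, d(BN,S)=8
6. join BN+MQRTX (d=39/8, Q=-357/16) ⇒ BMNQRTX; edges |BN|=55/32, |MQRTX|=101/32
  updated: d(BMNQRTX,S)=201/32
7. join BMNQRTX+S (d=201/32) ⇒ BMNQRSTX; edges |BMNQRTX|=201/64, |S|=201/64
final tree: (((B:-109/32,N:205/32):55/32,((M:177/32,((R:29/12,X:19/12):103/20,T:67/20):95/32):109/48,Q:269/48):101/32):201/64,S:201/64)
total length: 1377/32

55/32,101/32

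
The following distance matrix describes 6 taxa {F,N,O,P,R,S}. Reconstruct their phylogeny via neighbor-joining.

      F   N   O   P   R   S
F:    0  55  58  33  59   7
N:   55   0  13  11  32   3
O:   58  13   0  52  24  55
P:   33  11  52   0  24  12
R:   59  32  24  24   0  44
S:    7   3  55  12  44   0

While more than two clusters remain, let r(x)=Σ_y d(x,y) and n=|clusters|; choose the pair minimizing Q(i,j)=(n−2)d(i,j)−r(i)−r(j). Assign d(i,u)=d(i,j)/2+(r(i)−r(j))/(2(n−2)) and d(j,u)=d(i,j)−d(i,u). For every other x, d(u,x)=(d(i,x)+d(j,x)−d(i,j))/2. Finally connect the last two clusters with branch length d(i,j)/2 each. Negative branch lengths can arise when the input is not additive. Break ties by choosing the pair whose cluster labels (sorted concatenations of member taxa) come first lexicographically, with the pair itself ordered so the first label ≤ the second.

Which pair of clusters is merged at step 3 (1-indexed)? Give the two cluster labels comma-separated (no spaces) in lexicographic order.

FS,P

1. join F+S (d=7, Q=-305) ⇒ FS; edges |F|=119/8, |S|=-63/8
  updated: d(FS,N)=51/2, d(FS,O)=53, d(FS,P)=19, d(FS,R)=48
2. join O+R (d=24, Q=-198) ⇒ OR; edges |O|=43/3, |R|=29/3
  updated: d(FS,OR)=77/2, d(N,OR)=21/2, d(OR,P)=26
3. join FS+P (d=19, Q=-101) ⇒ FPS; edges |FS|=65/4, |P|=11/4
  updated: d(FPS,N)=35/4, d(FPS,OR)=91/4
4. join FPS+N (d=35/4, Q=-42) ⇒ FNPS; edges |FPS|=21/2, |N|=-7/4
  updated: d(FNPS,OR)=49/4
5. join FNPS+OR (d=49/4) ⇒ FNOPRS; edges |FNPS|=49/8, |OR|=49/8
final tree: ((((F:119/8,S:-63/8):65/4,P:11/4):21/2,N:-7/4):49/8,(O:43/3,R:29/3):49/8)
total length: 71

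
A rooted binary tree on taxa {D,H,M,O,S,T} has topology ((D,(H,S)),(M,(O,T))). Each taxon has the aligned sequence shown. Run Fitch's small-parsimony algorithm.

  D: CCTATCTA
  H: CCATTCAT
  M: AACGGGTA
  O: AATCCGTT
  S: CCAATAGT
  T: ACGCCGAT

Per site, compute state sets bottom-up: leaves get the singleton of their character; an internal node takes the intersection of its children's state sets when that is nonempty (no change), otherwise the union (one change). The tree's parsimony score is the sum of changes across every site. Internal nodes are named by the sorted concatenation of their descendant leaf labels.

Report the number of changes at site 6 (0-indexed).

3

HS@0: {C} ∩ {C} = {C} (intersection, +0)
DHS@0: {C} ∩ {C} = {C} (intersection, +0)
OT@0: {A} ∩ {A} = {A} (intersection, +0)
MOT@0: {A} ∩ {A} = {A} (intersection, +0)
DHMOST@0: {C} ∪ {A} = {A,C} (union, +1)
HS@1: {C} ∩ {C} = {C} (intersection, +0)
DHS@1: {C} ∩ {C} = {C} (intersection, +0)
OT@1: {A} ∪ {C} = {A,C} (union, +1)
MOT@1: {A} ∩ {A,C} = {A} (intersection, +0)
DHMOST@1: {C} ∪ {A} = {A,C} (union, +1)
HS@2: {A} ∩ {A} = {A} (intersection, +0)
DHS@2: {T} ∪ {A} = {A,T} (union, +1)
OT@2: {T} ∪ {G} = {G,T} (union, +1)
MOT@2: {C} ∪ {G,T} = {C,G,T} (union, +1)
DHMOST@2: {A,T} ∩ {C,G,T} = {T} (intersection, +0)
HS@3: {T} ∪ {A} = {A,T} (union, +1)
DHS@3: {A} ∩ {A,T} = {A} (intersection, +0)
OT@3: {C} ∩ {C} = {C} (intersection, +0)
MOT@3: {G} ∪ {C} = {C,G} (union, +1)
DHMOST@3: {A} ∪ {C,G} = {A,C,G} (union, +1)
HS@4: {T} ∩ {T} = {T} (intersection, +0)
DHS@4: {T} ∩ {T} = {T} (intersection, +0)
OT@4: {C} ∩ {C} = {C} (intersection, +0)
MOT@4: {G} ∪ {C} = {C,G} (union, +1)
DHMOST@4: {T} ∪ {C,G} = {C,G,T} (union, +1)
HS@5: {C} ∪ {A} = {A,C} (union, +1)
DHS@5: {C} ∩ {A,C} = {C} (intersection, +0)
OT@5: {G} ∩ {G} = {G} (intersection, +0)
MOT@5: {G} ∩ {G} = {G} (intersection, +0)
DHMOST@5: {C} ∪ {G} = {C,G} (union, +1)
HS@6: {A} ∪ {G} = {A,G} (union, +1)
DHS@6: {T} ∪ {A,G} = {A,G,T} (union, +1)
OT@6: {T} ∪ {A} = {A,T} (union, +1)
MOT@6: {T} ∩ {A,T} = {T} (intersection, +0)
DHMOST@6: {A,G,T} ∩ {T} = {T} (intersection, +0)
HS@7: {T} ∩ {T} = {T} (intersection, +0)
DHS@7: {A} ∪ {T} = {A,T} (union, +1)
OT@7: {T} ∩ {T} = {T} (intersection, +0)
MOT@7: {A} ∪ {T} = {A,T} (union, +1)
DHMOST@7: {A,T} ∩ {A,T} = {A,T} (intersection, +0)
per-site changes: [1, 2, 3, 3, 2, 2, 3, 2]; total = 18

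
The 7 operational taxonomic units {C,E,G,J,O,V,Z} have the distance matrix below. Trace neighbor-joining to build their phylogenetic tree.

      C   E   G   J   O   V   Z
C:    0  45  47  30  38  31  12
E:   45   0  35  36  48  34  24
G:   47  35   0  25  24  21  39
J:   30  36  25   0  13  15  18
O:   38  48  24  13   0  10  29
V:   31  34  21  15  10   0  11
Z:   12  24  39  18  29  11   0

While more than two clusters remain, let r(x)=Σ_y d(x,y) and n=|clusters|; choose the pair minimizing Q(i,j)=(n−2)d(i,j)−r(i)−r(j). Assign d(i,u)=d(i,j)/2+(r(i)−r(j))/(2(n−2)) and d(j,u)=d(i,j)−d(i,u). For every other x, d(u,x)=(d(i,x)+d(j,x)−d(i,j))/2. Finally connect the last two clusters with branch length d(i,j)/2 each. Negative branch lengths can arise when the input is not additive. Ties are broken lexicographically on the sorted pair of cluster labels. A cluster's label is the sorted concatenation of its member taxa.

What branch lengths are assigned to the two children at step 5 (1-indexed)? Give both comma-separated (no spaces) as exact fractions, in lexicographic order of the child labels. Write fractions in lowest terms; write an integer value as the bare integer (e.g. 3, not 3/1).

43/32,83/32

iteration 1: select C,Z (d=12, Q=-276); attach at lengths (13, -1); label the merged cluster CZ
  updated: d(CZ,E)=57/2, d(CZ,G)=37, d(CZ,J)=18, d(CZ,O)=55/2, d(CZ,V)=15
iteration 2: select CZ,E (d=57/2, Q=-387/2); attach at lengths (117/16, 339/16); label the merged cluster CEZ
  updated: d(CEZ,G)=87/4, d(CEZ,J)=51/4, d(CEZ,O)=47/2, d(CEZ,V)=41/4
iteration 3: select J,O (d=13, Q=-389/4); attach at lengths (137/24, 175/24); label the merged cluster JO
  updated: d(CEZ,JO)=93/8, d(G,JO)=18, d(JO,V)=6
iteration 4: select CEZ,G (d=87/4, Q=-487/8); attach at lengths (211/32, 485/32); label the merged cluster CEGZ
  updated: d(CEGZ,JO)=63/16, d(CEGZ,V)=19/4
iteration 5: select CEGZ,JO (d=63/16, Q=-235/16); attach at lengths (43/32, 83/32); label the merged cluster CEGJOZ
  updated: d(CEGJOZ,V)=109/32
iteration 6: select CEGJOZ,V (d=109/32); attach at lengths (109/64, 109/64); label the merged cluster CEGJOVZ
final tree: (((((C:13,Z:-1):117/16,E:339/16):211/32,G:485/32):43/32,(J:137/24,O:175/24):83/32):109/64,V:109/64)
total length: 2643/32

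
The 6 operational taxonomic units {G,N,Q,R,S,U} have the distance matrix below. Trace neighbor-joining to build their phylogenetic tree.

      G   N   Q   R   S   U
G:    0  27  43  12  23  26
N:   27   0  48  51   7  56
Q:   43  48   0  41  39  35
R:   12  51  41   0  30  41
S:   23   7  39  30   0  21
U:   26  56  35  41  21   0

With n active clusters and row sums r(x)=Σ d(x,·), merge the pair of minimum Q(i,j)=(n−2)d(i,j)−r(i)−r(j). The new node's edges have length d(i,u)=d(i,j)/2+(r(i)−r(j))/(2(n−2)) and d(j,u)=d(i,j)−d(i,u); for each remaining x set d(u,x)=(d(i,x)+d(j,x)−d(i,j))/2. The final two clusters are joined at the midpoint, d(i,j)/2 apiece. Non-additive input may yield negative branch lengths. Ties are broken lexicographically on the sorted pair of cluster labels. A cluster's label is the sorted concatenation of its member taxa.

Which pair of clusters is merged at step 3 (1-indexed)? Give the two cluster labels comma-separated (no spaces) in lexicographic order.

step 1: merge (N,S) at d=7, Q=-281; branch lengths N→97/8, S→-41/8; new cluster NS
  updated: d(G,NS)=43/2, d(NS,Q)=40, d(NS,R)=37, d(NS,U)=35
step 2: merge (G,R) at d=12, Q=-395/2; branch lengths G→5/4, R→43/4; new cluster GR
  updated: d(GR,NS)=93/4, d(GR,Q)=36, d(GR,U)=55/2
step 3: merge (GR,NS) at d=93/4, Q=-277/2; branch lengths GR→35/4, NS→29/2; new cluster GNRS
  updated: d(GNRS,Q)=211/8, d(GNRS,U)=157/8
step 4: merge (GNRS,Q) at d=211/8, Q=-81; branch lengths GNRS→11/2, Q→167/8; new cluster GNQRS
  updated: d(GNQRS,U)=113/8
step 5: merge (GNQRS,U) at d=113/8; branch lengths GNQRS→113/16, U→113/16; new cluster GNQRSU
final tree: ((((G:5/4,R:43/4):35/4,(N:97/8,S:-41/8):29/2):11/2,Q:167/8):113/16,U:113/16)
total length: 331/4

GR,NS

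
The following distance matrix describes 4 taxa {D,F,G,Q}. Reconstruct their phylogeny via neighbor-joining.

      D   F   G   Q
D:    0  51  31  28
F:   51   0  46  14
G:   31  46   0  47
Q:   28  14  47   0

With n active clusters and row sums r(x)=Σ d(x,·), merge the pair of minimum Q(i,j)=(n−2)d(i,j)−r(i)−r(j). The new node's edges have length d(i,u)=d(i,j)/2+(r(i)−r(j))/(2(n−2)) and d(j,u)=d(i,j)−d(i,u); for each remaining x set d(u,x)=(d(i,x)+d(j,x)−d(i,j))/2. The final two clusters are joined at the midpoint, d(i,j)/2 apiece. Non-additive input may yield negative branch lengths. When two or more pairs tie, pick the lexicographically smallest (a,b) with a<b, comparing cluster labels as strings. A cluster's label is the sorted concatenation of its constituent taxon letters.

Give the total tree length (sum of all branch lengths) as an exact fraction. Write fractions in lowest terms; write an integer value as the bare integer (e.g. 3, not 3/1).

1. join D+G (d=31, Q=-172) ⇒ DG; edges |D|=12, |G|=19
  updated: d(DG,F)=33, d(DG,Q)=22
2. join DG+F (d=33, Q=-69) ⇒ DFG; edges |DG|=41/2, |F|=25/2
  updated: d(DFG,Q)=3/2
3. join DFG+Q (d=3/2) ⇒ DFGQ; edges |DFG|=3/4, |Q|=3/4
final tree: (((D:12,G:19):41/2,F:25/2):3/4,Q:3/4)
total length: 131/2

131/2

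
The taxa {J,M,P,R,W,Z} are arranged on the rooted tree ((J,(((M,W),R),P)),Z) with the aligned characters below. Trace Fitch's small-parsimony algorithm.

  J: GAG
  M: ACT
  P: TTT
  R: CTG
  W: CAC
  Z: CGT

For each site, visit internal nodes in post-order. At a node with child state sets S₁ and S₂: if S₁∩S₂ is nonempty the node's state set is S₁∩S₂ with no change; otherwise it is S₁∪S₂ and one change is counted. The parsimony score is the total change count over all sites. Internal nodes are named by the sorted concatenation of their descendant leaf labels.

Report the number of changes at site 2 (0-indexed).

site 0, node MW: M={A} ∪ W={C} → {A,C} (+1)
site 0, node MRW: MW={A,C} ∩ R={C} → {C} (+0)
site 0, node MPRW: MRW={C} ∪ P={T} → {C,T} (+1)
site 0, node JMPRW: J={G} ∪ MPRW={C,T} → {C,G,T} (+1)
site 0, node JMPRWZ: JMPRW={C,G,T} ∩ Z={C} → {C} (+0)
site 1, node MW: M={C} ∪ W={A} → {A,C} (+1)
site 1, node MRW: MW={A,C} ∪ R={T} → {A,C,T} (+1)
site 1, node MPRW: MRW={A,C,T} ∩ P={T} → {T} (+0)
site 1, node JMPRW: J={A} ∪ MPRW={T} → {A,T} (+1)
site 1, node JMPRWZ: JMPRW={A,T} ∪ Z={G} → {A,G,T} (+1)
site 2, node MW: M={T} ∪ W={C} → {C,T} (+1)
site 2, node MRW: MW={C,T} ∪ R={G} → {C,G,T} (+1)
site 2, node MPRW: MRW={C,G,T} ∩ P={T} → {T} (+0)
site 2, node JMPRW: J={G} ∪ MPRW={T} → {G,T} (+1)
site 2, node JMPRWZ: JMPRW={G,T} ∩ Z={T} → {T} (+0)
per-site changes: [3, 4, 3]; total = 10

3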